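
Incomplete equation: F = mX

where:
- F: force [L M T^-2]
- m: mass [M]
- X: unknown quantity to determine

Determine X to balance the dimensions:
X = a (acceleration), dimensions [L T^-2]

F has dimensions [L M T^-2]; the rest of the RHS (m) has dimensions [M].
So X must have dimensions [L T^-2] — X = a (acceleration).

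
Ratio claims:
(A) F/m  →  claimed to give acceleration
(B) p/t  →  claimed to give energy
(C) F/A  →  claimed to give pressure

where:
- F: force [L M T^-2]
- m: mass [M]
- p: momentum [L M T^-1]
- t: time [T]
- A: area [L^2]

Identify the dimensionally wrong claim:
(B) p/t does not give energy

(A) F/m: [L T^-2] = acceleration [L T^-2] ✓
(B) p/t: [L M T^-2] ≠ energy [L^2 M T^-2] ✗
(C) F/A: [L^-1 M T^-2] = pressure [L^-1 M T^-2] ✓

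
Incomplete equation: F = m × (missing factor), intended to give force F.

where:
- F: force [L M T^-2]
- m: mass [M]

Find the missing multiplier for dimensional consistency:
a (acceleration), dimensions [L T^-2]

F has dimensions [L M T^-2] and m has dimensions [M].
The missing factor must have dimensions [L M T^-2] / [M] = [L T^-2], i.e. acceleration (a).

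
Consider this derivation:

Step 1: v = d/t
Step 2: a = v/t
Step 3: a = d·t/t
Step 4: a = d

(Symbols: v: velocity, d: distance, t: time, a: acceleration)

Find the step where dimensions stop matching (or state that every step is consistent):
Step 3

Step 1: v = d/t → LHS [L T^-1], RHS [L T^-1] ✓
Step 2: a = v/t → LHS [L T^-2], RHS [L T^-2] ✓
Step 3: a = d·t/t → LHS [L T^-2], RHS [L] ✗

The first dimensional inconsistency appears in step 3: a = d·t/t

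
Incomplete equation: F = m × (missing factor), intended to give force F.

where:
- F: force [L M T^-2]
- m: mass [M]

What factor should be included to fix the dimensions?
a (acceleration), dimensions [L T^-2]

F has dimensions [L M T^-2] and m has dimensions [M].
The missing factor must have dimensions [L M T^-2] / [M] = [L T^-2], i.e. acceleration (a).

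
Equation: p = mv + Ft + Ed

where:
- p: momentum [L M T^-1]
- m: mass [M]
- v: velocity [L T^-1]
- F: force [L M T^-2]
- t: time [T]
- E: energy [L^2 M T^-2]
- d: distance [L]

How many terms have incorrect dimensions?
1

LHS p: [L M T^-1]
- mv: [L M T^-1] ✓
- Ft: [L M T^-1] ✓
- Ed: [L^3 M T^-2] ✗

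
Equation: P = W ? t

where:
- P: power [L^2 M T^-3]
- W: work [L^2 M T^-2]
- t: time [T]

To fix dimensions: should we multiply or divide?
division (÷): P = W ÷ t

P [L^2 M T^-3]; W [L^2 M T^-2]; t [T].
W × t → [L^2 M T^-1] ✗
W ÷ t → [L^2 M T^-3] ✓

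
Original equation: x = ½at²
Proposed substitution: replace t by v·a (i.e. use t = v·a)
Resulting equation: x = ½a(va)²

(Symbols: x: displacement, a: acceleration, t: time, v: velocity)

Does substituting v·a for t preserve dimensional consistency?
No

[t] = [T] and [v·a] = [L^2 T^-3]. These differ, so the substitution replaces a quantity by one of different dimensions and the result x = ½a(va)² has LHS [L] vs RHS [L^5 T^-8] — inconsistent.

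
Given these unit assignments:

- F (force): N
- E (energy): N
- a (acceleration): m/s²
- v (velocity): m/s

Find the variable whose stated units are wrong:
E

The variable E (energy) should have units J, not N.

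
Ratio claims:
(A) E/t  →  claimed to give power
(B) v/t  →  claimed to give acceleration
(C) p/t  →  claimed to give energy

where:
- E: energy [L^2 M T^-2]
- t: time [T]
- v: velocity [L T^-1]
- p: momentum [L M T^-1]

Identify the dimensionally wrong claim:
(C) p/t does not give energy

(A) E/t: [L^2 M T^-3] = power [L^2 M T^-3] ✓
(B) v/t: [L T^-2] = acceleration [L T^-2] ✓
(C) p/t: [L M T^-2] ≠ energy [L^2 M T^-2] ✗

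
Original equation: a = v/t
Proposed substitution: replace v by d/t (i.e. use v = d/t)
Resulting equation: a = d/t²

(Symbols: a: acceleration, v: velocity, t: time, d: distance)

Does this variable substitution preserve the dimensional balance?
Yes

[v] = [L T^-1] and [d/t] = [L T^-1]. These match, so the substitution replaces a quantity by one of the same dimensions and the result a = d/t² has LHS [L T^-2] vs RHS [L T^-2] — still consistent.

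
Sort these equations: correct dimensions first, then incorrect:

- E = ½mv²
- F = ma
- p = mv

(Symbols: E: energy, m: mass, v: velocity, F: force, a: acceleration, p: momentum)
Dimensionally correct: E = ½mv², F = ma, p = mv
Dimensionally incorrect: none
Ordered (correct first, then incorrect): E = ½mv², F = ma, p = mv

- E = ½mv²: LHS [L^2 M T^-2], RHS [L^2 M T^-2] → correct ✓
- F = ma: LHS [L M T^-2], RHS [L M T^-2] → correct ✓
- p = mv: LHS [L M T^-1], RHS [L M T^-1] → correct ✓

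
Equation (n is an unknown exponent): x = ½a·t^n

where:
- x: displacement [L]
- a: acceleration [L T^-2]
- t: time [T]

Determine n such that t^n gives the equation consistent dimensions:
n = 2

x has dimensions [L]; t has dimensions [T].
The rest of the RHS has dimensions [L T^-2], so t^n must supply [T^2].
With n = 2: ½a·t^2 has dimensions [L], matching the LHS ✓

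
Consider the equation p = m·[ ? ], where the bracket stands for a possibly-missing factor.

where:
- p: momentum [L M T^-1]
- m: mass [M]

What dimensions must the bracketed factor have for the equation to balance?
[L T^-1] — velocity (e.g. v)

p has dimensions [L M T^-1]; m has dimensions [M].
The bracketed factor must supply [L M T^-1] / [M] = [L T^-1].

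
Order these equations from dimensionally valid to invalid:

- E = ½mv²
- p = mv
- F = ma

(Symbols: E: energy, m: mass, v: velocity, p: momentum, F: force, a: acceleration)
Dimensionally correct: E = ½mv², p = mv, F = ma
Dimensionally incorrect: none
Ordered (correct first, then incorrect): E = ½mv², p = mv, F = ma

- E = ½mv²: LHS [L^2 M T^-2], RHS [L^2 M T^-2] → correct ✓
- p = mv: LHS [L M T^-1], RHS [L M T^-1] → correct ✓
- F = ma: LHS [L M T^-2], RHS [L M T^-2] → correct ✓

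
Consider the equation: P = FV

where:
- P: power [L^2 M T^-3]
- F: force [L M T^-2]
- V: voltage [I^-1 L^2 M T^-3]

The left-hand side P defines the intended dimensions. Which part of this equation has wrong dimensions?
The right-hand side term FV

P has dimensions [L^2 M T^-3], but FV has dimensions [I^-1 L^3 M^2 T^-5], so the term FV is dimensionally wrong for P.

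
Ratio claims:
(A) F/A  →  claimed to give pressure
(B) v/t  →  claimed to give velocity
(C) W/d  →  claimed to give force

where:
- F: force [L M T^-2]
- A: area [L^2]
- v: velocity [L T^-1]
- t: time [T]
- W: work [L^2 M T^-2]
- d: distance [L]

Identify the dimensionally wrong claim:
(B) v/t does not give velocity

(A) F/A: [L^-1 M T^-2] = pressure [L^-1 M T^-2] ✓
(B) v/t: [L T^-2] ≠ velocity [L T^-1] ✗
(C) W/d: [L M T^-2] = force [L M T^-2] ✓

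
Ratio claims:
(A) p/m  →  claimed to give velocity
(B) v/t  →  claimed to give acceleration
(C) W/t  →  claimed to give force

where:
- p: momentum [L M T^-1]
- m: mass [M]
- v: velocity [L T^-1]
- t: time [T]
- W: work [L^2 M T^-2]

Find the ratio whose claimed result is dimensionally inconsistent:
(C) W/t does not give force

(A) p/m: [L T^-1] = velocity [L T^-1] ✓
(B) v/t: [L T^-2] = acceleration [L T^-2] ✓
(C) W/t: [L^2 M T^-3] ≠ force [L M T^-2] ✗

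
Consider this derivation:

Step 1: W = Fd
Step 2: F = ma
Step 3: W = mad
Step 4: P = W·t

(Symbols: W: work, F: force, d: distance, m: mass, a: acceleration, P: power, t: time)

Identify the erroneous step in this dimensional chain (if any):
Step 4

Step 1: W = Fd → LHS [L^2 M T^-2], RHS [L^2 M T^-2] ✓
Step 2: F = ma → LHS [L M T^-2], RHS [L M T^-2] ✓
Step 3: W = mad → LHS [L^2 M T^-2], RHS [L^2 M T^-2] ✓
Step 4: P = W·t → LHS [L^2 M T^-3], RHS [L^2 M T^-1] ✗

The first dimensional inconsistency appears in step 4: P = W·t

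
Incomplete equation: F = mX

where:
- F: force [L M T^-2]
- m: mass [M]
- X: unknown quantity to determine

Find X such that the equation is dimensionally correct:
X = a (acceleration), dimensions [L T^-2]

F has dimensions [L M T^-2]; the rest of the RHS (m) has dimensions [M].
So X must have dimensions [L T^-2] — X = a (acceleration).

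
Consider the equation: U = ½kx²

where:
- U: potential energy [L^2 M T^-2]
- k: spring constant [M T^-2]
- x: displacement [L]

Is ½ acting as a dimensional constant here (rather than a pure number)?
No

U has dimensions [L^2 M T^-2] and kx² already has dimensions [L^2 M T^-2], so the equation balances without ½ contributing any dimensions. ½ is a pure (dimensionless) number; changing or removing it would not affect dimensional consistency.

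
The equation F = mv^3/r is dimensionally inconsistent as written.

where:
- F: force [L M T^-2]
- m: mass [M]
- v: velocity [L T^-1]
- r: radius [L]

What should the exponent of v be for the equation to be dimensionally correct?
The exponent of v should be 2: F = mv^2/r

The LHS F has dimensions [L M T^-2]; v has dimensions [L T^-1].
As written, the RHS mv^3/r (exponent 3 on v) has dimensions [L^2 M T^-3], which does not match.
With exponent 2, the RHS mv^2/r has dimensions [L M T^-2], matching the LHS.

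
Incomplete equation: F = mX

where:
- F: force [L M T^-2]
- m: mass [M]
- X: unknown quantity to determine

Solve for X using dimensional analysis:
X = a (acceleration), dimensions [L T^-2]

F has dimensions [L M T^-2]; the rest of the RHS (m) has dimensions [M].
So X must have dimensions [L T^-2] — X = a (acceleration).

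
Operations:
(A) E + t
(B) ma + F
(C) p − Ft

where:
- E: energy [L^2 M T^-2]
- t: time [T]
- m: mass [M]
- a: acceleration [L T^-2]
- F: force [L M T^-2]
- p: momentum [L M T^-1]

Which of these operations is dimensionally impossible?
(A) E + t

(A) E + t: E [L^2 M T^-2] and t [T] — different dimensions cannot be added/subtracted ✗
(B) ma + F: ma [L M T^-2] and F [L M T^-2] — same dimensions ✓
(C) p − Ft: p [L M T^-1] and Ft [L M T^-1] — same dimensions ✓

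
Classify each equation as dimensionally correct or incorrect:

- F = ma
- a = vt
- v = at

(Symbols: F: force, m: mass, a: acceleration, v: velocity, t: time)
Dimensionally correct: F = ma, v = at
Dimensionally incorrect: a = vt
Ordered (correct first, then incorrect): F = ma, v = at, a = vt

- F = ma: LHS [L M T^-2], RHS [L M T^-2] → correct ✓
- a = vt: LHS [L T^-2], RHS [L] → incorrect ✗
- v = at: LHS [L T^-1], RHS [L T^-1] → correct ✓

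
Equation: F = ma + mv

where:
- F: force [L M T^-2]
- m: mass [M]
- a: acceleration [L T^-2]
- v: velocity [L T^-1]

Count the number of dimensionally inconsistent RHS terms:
1

LHS F: [L M T^-2]
- ma: [L M T^-2] ✓
- mv: [L M T^-1] ✗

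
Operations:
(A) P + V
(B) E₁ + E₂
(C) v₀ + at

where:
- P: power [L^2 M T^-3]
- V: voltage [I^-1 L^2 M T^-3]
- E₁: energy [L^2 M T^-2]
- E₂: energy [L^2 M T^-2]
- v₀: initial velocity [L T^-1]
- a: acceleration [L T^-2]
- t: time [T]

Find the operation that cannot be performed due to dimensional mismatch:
(A) P + V

(A) P + V: P [L^2 M T^-3] and V [I^-1 L^2 M T^-3] — different dimensions cannot be added/subtracted ✗
(B) E₁ + E₂: E₁ [L^2 M T^-2] and E₂ [L^2 M T^-2] — same dimensions ✓
(C) v₀ + at: v₀ [L T^-1] and at [L T^-1] — same dimensions ✓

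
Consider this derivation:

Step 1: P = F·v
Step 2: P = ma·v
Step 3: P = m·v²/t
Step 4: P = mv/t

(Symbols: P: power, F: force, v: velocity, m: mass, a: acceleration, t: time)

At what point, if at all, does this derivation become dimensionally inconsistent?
Step 4

Step 1: P = F·v → LHS [L^2 M T^-3], RHS [L^2 M T^-3] ✓
Step 2: P = ma·v → LHS [L^2 M T^-3], RHS [L^2 M T^-3] ✓
Step 3: P = m·v²/t → LHS [L^2 M T^-3], RHS [L^2 M T^-3] ✓
Step 4: P = mv/t → LHS [L^2 M T^-3], RHS [L M T^-2] ✗

The first dimensional inconsistency appears in step 4: P = mv/t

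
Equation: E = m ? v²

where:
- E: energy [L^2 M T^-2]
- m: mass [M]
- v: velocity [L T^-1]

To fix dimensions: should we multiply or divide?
multiplication (×): E = m × v²

E [L^2 M T^-2]; m [M]; v² [L^2 T^-2].
m × v² → [L^2 M T^-2] ✓
m ÷ v² → [L^-2 M T^2] ✗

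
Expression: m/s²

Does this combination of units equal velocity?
No

The expression m/s² has dimensions [L T^-2], but velocity has dimensions [L T^-1].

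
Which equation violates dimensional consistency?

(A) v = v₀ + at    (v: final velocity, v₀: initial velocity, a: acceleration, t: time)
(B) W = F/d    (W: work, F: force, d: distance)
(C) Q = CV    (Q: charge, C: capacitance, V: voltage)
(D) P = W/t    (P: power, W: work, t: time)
(B) W = F/d

The equation (B) W = F/d is dimensionally incorrect.

LHS (W): [L^2 M T^-2]
RHS (F/d): [M T^-2] ✗

The dimensions do not match. The other three equations balance.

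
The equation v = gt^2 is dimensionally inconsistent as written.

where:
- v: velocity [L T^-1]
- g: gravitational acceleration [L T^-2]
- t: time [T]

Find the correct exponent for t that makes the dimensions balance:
The exponent of t should be 1: v = gt

The LHS v has dimensions [L T^-1]; t has dimensions [T].
As written, the RHS gt^2 (exponent 2 on t) has dimensions [L], which does not match.
With exponent 1, the RHS gt has dimensions [L T^-1], matching the LHS.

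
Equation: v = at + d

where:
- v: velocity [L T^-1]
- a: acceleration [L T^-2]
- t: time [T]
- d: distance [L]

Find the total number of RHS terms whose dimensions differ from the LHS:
1

LHS v: [L T^-1]
- at: [L T^-1] ✓
- d: [L] ✗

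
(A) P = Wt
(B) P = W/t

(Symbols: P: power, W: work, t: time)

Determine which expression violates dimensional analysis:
(A)

(A) P = Wt: LHS [L^2 M T^-3], RHS [L^2 M T^-1] ✗
(B) P = W/t: LHS [L^2 M T^-3], RHS [L^2 M T^-3] ✓

Expression (A) P = Wt is dimensionally incorrect.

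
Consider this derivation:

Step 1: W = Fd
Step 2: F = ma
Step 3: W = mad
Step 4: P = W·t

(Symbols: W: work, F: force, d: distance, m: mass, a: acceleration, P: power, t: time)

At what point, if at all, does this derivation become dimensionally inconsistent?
Step 4

Step 1: W = Fd → LHS [L^2 M T^-2], RHS [L^2 M T^-2] ✓
Step 2: F = ma → LHS [L M T^-2], RHS [L M T^-2] ✓
Step 3: W = mad → LHS [L^2 M T^-2], RHS [L^2 M T^-2] ✓
Step 4: P = W·t → LHS [L^2 M T^-3], RHS [L^2 M T^-1] ✗

The first dimensional inconsistency appears in step 4: P = W·t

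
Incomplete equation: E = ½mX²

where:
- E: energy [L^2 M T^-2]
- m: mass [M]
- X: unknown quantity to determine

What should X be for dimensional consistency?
X = v (velocity), dimensions [L T^-1]

E has dimensions [L^2 M T^-2]; the rest of the RHS (½m) has dimensions [M].
So X² must have dimensions [L^2 T^-2], i.e. X has dimensions [L T^-1] — X = v (velocity).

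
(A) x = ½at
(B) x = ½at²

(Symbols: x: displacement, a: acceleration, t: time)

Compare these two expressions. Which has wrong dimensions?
(A)

(A) x = ½at: LHS [L], RHS [L T^-1] ✗
(B) x = ½at²: LHS [L], RHS [L] ✓

Expression (A) x = ½at is dimensionally incorrect.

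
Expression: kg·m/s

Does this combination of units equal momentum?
Yes

The expression kg·m/s has dimensions [L M T^-1], which is exactly momentum [L M T^-1].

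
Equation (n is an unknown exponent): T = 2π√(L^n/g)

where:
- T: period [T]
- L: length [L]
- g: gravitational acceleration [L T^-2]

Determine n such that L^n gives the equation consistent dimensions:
n = 1

T has dimensions [T]; L has dimensions [L].
With n = 1: 2π√(L^1/g) has dimensions [T], matching the LHS ✓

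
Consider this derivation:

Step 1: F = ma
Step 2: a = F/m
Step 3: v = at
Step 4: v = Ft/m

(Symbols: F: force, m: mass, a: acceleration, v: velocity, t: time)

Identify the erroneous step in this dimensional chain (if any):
No step introduces an error — all steps are dimensionally consistent.

Step 1: F = ma → LHS [L M T^-2], RHS [L M T^-2] ✓
Step 2: a = F/m → LHS [L T^-2], RHS [L T^-2] ✓
Step 3: v = at → LHS [L T^-1], RHS [L T^-1] ✓
Step 4: v = Ft/m → LHS [L T^-1], RHS [L T^-1] ✓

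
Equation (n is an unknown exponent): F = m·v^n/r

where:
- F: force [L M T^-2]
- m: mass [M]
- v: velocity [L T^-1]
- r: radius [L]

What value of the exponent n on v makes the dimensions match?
n = 2

F has dimensions [L M T^-2]; v has dimensions [L T^-1].
The rest of the RHS has dimensions [L^-1 M], so v^n must supply [L^2 T^-2].
With n = 2: m·v^2/r has dimensions [L M T^-2], matching the LHS ✓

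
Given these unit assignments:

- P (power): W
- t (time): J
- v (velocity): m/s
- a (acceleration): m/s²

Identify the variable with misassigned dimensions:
t

The variable t (time) should have units s, not J.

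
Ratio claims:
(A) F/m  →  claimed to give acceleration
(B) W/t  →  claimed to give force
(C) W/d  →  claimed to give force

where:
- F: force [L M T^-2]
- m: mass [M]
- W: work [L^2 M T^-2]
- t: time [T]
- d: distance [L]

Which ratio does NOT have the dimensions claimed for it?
(B) W/t does not give force

(A) F/m: [L T^-2] = acceleration [L T^-2] ✓
(B) W/t: [L^2 M T^-3] ≠ force [L M T^-2] ✗
(C) W/d: [L M T^-2] = force [L M T^-2] ✓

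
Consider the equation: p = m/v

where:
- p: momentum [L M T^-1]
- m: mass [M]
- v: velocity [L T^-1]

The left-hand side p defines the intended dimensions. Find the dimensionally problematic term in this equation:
The right-hand side term m/v

p has dimensions [L M T^-1], but m/v has dimensions [L^-1 M T], so the term m/v is dimensionally wrong for p.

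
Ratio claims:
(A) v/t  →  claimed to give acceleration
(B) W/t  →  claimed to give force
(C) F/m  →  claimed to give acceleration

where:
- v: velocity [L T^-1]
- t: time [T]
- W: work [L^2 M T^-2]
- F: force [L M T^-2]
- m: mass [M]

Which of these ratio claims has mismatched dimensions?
(B) W/t does not give force

(A) v/t: [L T^-2] = acceleration [L T^-2] ✓
(B) W/t: [L^2 M T^-3] ≠ force [L M T^-2] ✗
(C) F/m: [L T^-2] = acceleration [L T^-2] ✓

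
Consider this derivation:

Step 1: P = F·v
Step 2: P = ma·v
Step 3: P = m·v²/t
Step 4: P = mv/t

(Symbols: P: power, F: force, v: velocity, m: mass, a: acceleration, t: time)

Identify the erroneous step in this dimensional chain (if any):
Step 4

Step 1: P = F·v → LHS [L^2 M T^-3], RHS [L^2 M T^-3] ✓
Step 2: P = ma·v → LHS [L^2 M T^-3], RHS [L^2 M T^-3] ✓
Step 3: P = m·v²/t → LHS [L^2 M T^-3], RHS [L^2 M T^-3] ✓
Step 4: P = mv/t → LHS [L^2 M T^-3], RHS [L M T^-2] ✗

The first dimensional inconsistency appears in step 4: P = mv/t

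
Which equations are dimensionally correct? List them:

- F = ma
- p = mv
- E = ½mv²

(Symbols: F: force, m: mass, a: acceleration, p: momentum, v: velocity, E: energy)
Dimensionally correct: F = ma, p = mv, E = ½mv²
Dimensionally incorrect: none
Ordered (correct first, then incorrect): F = ma, p = mv, E = ½mv²

- F = ma: LHS [L M T^-2], RHS [L M T^-2] → correct ✓
- p = mv: LHS [L M T^-1], RHS [L M T^-1] → correct ✓
- E = ½mv²: LHS [L^2 M T^-2], RHS [L^2 M T^-2] → correct ✓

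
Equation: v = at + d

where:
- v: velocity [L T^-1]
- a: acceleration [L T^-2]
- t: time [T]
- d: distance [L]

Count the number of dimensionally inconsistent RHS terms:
1

LHS v: [L T^-1]
- at: [L T^-1] ✓
- d: [L] ✗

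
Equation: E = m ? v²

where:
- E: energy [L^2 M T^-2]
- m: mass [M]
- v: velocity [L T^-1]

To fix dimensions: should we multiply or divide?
multiplication (×): E = m × v²

E [L^2 M T^-2]; m [M]; v² [L^2 T^-2].
m × v² → [L^2 M T^-2] ✓
m ÷ v² → [L^-2 M T^2] ✗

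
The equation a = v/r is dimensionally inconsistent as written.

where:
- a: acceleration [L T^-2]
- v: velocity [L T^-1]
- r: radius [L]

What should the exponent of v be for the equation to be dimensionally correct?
The exponent of v should be 2: a = v^2/r

The LHS a has dimensions [L T^-2]; v has dimensions [L T^-1].
As written, the RHS v/r (exponent 1 on v) has dimensions [T^-1], which does not match.
With exponent 2, the RHS v^2/r has dimensions [L T^-2], matching the LHS.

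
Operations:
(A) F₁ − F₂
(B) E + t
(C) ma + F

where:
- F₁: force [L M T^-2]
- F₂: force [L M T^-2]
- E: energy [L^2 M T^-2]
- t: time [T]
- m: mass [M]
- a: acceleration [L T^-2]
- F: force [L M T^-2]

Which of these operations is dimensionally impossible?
(B) E + t

(A) F₁ − F₂: F₁ [L M T^-2] and F₂ [L M T^-2] — same dimensions ✓
(B) E + t: E [L^2 M T^-2] and t [T] — different dimensions cannot be added/subtracted ✗
(C) ma + F: ma [L M T^-2] and F [L M T^-2] — same dimensions ✓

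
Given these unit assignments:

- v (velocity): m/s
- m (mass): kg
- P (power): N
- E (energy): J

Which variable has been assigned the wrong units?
P

The variable P (power) should have units W, not N.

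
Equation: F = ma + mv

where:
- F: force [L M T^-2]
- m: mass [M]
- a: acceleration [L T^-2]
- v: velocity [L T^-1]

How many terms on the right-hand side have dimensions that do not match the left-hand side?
1

LHS F: [L M T^-2]
- ma: [L M T^-2] ✓
- mv: [L M T^-1] ✗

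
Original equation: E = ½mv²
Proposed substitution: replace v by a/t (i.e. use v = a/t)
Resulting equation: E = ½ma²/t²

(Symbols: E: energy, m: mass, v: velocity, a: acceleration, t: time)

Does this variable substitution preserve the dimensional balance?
No

[v] = [L T^-1] and [a/t] = [L T^-3]. These differ, so the substitution replaces a quantity by one of different dimensions and the result E = ½ma²/t² has LHS [L^2 M T^-2] vs RHS [L^2 M T^-6] — inconsistent.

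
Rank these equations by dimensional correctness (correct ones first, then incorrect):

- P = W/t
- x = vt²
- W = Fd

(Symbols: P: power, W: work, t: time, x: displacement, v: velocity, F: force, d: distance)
Dimensionally correct: P = W/t, W = Fd
Dimensionally incorrect: x = vt²
Ordered (correct first, then incorrect): P = W/t, W = Fd, x = vt²

- P = W/t: LHS [L^2 M T^-3], RHS [L^2 M T^-3] → correct ✓
- x = vt²: LHS [L], RHS [L T] → incorrect ✗
- W = Fd: LHS [L^2 M T^-2], RHS [L^2 M T^-2] → correct ✓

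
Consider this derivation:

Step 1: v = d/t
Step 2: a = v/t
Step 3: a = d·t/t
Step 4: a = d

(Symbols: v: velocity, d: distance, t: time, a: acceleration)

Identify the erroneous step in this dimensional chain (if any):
Step 3

Step 1: v = d/t → LHS [L T^-1], RHS [L T^-1] ✓
Step 2: a = v/t → LHS [L T^-2], RHS [L T^-2] ✓
Step 3: a = d·t/t → LHS [L T^-2], RHS [L] ✗

The first dimensional inconsistency appears in step 3: a = d·t/t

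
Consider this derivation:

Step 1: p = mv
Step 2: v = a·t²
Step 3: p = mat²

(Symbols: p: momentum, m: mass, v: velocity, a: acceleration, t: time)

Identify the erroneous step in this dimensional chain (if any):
Step 2

Step 1: p = mv → LHS [L M T^-1], RHS [L M T^-1] ✓
Step 2: v = a·t² → LHS [L T^-1], RHS [L] ✗

The first dimensional inconsistency appears in step 2: v = a·t²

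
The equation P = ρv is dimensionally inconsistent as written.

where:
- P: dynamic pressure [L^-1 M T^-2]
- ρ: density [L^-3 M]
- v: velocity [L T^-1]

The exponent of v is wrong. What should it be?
The exponent of v should be 2: P = ρv^2

The LHS P has dimensions [L^-1 M T^-2]; v has dimensions [L T^-1].
As written, the RHS ρv (exponent 1 on v) has dimensions [L^-2 M T^-1], which does not match.
With exponent 2, the RHS ρv^2 has dimensions [L^-1 M T^-2], matching the LHS.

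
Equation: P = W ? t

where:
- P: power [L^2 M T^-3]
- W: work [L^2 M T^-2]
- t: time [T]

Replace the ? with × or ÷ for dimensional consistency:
division (÷): P = W ÷ t

P [L^2 M T^-3]; W [L^2 M T^-2]; t [T].
W × t → [L^2 M T^-1] ✗
W ÷ t → [L^2 M T^-3] ✓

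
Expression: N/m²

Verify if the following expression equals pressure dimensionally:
Yes

The expression N/m² has dimensions [L^-1 M T^-2], which is exactly pressure [L^-1 M T^-2].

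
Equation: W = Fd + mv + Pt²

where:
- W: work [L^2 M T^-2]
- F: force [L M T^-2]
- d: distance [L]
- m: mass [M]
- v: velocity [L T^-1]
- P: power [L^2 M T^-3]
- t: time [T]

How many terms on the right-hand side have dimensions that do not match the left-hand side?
2

LHS W: [L^2 M T^-2]
- Fd: [L^2 M T^-2] ✓
- mv: [L M T^-1] ✗
- Pt²: [L^2 M T^-1] ✗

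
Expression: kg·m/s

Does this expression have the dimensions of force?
No

The expression kg·m/s has dimensions [L M T^-1], but force has dimensions [L M T^-2].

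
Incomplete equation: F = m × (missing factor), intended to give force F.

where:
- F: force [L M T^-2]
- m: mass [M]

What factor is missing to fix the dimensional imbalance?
a (acceleration), dimensions [L T^-2]

F has dimensions [L M T^-2] and m has dimensions [M].
The missing factor must have dimensions [L M T^-2] / [M] = [L T^-2], i.e. acceleration (a).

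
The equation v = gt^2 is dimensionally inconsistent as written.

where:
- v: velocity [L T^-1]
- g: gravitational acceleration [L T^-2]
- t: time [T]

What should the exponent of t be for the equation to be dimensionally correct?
The exponent of t should be 1: v = gt

The LHS v has dimensions [L T^-1]; t has dimensions [T].
As written, the RHS gt^2 (exponent 2 on t) has dimensions [L], which does not match.
With exponent 1, the RHS gt has dimensions [L T^-1], matching the LHS.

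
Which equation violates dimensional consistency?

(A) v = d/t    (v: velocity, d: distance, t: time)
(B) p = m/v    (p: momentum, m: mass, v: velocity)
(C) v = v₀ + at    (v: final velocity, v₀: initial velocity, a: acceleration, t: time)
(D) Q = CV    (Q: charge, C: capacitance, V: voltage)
(B) p = m/v

The equation (B) p = m/v is dimensionally incorrect.

LHS (p): [L M T^-1]
RHS (m/v): [L^-1 M T] ✗

The dimensions do not match. The other three equations balance.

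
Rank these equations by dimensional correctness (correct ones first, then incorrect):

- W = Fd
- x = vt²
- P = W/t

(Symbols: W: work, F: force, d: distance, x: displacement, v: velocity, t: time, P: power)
Dimensionally correct: W = Fd, P = W/t
Dimensionally incorrect: x = vt²
Ordered (correct first, then incorrect): W = Fd, P = W/t, x = vt²

- W = Fd: LHS [L^2 M T^-2], RHS [L^2 M T^-2] → correct ✓
- x = vt²: LHS [L], RHS [L T] → incorrect ✗
- P = W/t: LHS [L^2 M T^-3], RHS [L^2 M T^-3] → correct ✓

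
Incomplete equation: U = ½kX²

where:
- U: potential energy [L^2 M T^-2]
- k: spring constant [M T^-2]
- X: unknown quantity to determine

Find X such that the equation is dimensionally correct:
X = x (displacement), dimensions [L]

U has dimensions [L^2 M T^-2]; the rest of the RHS (½k) has dimensions [M T^-2].
So X² must have dimensions [L^2], i.e. X has dimensions [L] — X = x (displacement).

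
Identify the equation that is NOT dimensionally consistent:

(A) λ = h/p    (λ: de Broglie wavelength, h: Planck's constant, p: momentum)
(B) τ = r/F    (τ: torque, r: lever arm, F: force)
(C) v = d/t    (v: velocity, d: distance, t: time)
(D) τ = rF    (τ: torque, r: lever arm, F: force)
(B) τ = r/F

The equation (B) τ = r/F is dimensionally incorrect.

LHS (τ): [L^2 M T^-2]
RHS (r/F): [M^-1 T^2] ✗

The dimensions do not match. The other three equations balance.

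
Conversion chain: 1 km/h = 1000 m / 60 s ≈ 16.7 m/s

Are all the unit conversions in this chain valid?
The chain is incorrect (it contains an error).

Incorrect: 1 h = 3600 s, not 60 s (1 km/h ≈ 0.278 m/s)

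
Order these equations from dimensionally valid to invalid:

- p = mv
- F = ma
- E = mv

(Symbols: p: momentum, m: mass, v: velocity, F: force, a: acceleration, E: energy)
Dimensionally correct: p = mv, F = ma
Dimensionally incorrect: E = mv
Ordered (correct first, then incorrect): p = mv, F = ma, E = mv

- p = mv: LHS [L M T^-1], RHS [L M T^-1] → correct ✓
- F = ma: LHS [L M T^-2], RHS [L M T^-2] → correct ✓
- E = mv: LHS [L^2 M T^-2], RHS [L M T^-1] → incorrect ✗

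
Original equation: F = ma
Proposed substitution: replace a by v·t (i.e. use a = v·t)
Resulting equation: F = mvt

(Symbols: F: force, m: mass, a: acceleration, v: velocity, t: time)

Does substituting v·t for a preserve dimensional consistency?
No

[a] = [L T^-2] and [v·t] = [L]. These differ, so the substitution replaces a quantity by one of different dimensions and the result F = mvt has LHS [L M T^-2] vs RHS [L M] — inconsistent.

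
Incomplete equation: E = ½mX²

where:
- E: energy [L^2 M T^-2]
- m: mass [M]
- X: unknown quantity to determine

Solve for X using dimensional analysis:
X = v (velocity), dimensions [L T^-1]

E has dimensions [L^2 M T^-2]; the rest of the RHS (½m) has dimensions [M].
So X² must have dimensions [L^2 T^-2], i.e. X has dimensions [L T^-1] — X = v (velocity).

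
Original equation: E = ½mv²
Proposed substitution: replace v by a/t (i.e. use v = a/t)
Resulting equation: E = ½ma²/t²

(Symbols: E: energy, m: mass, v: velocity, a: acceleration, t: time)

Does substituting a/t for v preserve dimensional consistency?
No

[v] = [L T^-1] and [a/t] = [L T^-3]. These differ, so the substitution replaces a quantity by one of different dimensions and the result E = ½ma²/t² has LHS [L^2 M T^-2] vs RHS [L^2 M T^-6] — inconsistent.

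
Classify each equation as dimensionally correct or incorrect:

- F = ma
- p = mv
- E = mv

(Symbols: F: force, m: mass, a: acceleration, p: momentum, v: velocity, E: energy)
Dimensionally correct: F = ma, p = mv
Dimensionally incorrect: E = mv
Ordered (correct first, then incorrect): F = ma, p = mv, E = mv

- F = ma: LHS [L M T^-2], RHS [L M T^-2] → correct ✓
- p = mv: LHS [L M T^-1], RHS [L M T^-1] → correct ✓
- E = mv: LHS [L^2 M T^-2], RHS [L M T^-1] → incorrect ✗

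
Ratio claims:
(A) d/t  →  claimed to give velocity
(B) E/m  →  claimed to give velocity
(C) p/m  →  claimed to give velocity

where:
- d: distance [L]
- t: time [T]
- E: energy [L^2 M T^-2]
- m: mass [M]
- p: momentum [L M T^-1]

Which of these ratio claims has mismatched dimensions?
(B) E/m does not give velocity

(A) d/t: [L T^-1] = velocity [L T^-1] ✓
(B) E/m: [L^2 T^-2] ≠ velocity [L T^-1] ✗
(C) p/m: [L T^-1] = velocity [L T^-1] ✓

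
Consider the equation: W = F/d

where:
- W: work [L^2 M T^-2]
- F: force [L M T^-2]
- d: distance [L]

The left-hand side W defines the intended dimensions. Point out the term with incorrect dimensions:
The right-hand side term F/d

W has dimensions [L^2 M T^-2], but F/d has dimensions [M T^-2], so the term F/d is dimensionally wrong for W.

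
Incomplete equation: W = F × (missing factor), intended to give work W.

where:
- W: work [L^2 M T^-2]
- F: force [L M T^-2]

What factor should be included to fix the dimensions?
d (distance), dimensions [L]

W has dimensions [L^2 M T^-2] and F has dimensions [L M T^-2].
The missing factor must have dimensions [L^2 M T^-2] / [L M T^-2] = [L], i.e. distance (d).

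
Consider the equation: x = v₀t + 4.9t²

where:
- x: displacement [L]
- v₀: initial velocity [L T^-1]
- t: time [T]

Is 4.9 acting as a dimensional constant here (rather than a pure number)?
Yes

x has dimensions [L], while t² alone has dimensions [T^2]. For the equation to balance, the factor 4.9 must carry dimensions [L T^-2] — it is a dimensional constant (a numerical value of a physical quantity with its units suppressed), not a pure number.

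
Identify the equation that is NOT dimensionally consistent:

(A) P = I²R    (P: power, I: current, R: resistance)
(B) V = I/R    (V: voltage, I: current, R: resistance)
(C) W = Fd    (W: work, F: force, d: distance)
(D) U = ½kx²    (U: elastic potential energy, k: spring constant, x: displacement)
(B) V = I/R

The equation (B) V = I/R is dimensionally incorrect.

LHS (V): [I^-1 L^2 M T^-3]
RHS (I/R): [I^3 L^-2 M^-1 T^3] ✗

The dimensions do not match. The other three equations balance.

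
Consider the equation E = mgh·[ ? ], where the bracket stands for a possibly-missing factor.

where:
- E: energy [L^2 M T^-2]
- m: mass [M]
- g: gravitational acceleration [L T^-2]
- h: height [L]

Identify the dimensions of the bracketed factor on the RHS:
Nothing is missing — the bracketed factor must be dimensionless.

E has dimensions [L^2 M T^-2] and mgh already has dimensions [L^2 M T^-2], so E = mgh is dimensionally complete.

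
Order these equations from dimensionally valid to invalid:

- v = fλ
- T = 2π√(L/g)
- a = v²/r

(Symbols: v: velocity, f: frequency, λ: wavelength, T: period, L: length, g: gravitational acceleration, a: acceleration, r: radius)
Dimensionally correct: v = fλ, T = 2π√(L/g), a = v²/r
Dimensionally incorrect: none
Ordered (correct first, then incorrect): v = fλ, T = 2π√(L/g), a = v²/r

- v = fλ: LHS [L T^-1], RHS [L T^-1] → correct ✓
- T = 2π√(L/g): LHS [T], RHS [T] → correct ✓
- a = v²/r: LHS [L T^-2], RHS [L T^-2] → correct ✓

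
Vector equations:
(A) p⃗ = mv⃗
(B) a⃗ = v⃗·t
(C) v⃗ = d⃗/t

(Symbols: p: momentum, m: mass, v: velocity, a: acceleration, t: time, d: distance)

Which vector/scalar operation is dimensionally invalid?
(B) a⃗ = v⃗·t

(A) p⃗ = mv⃗: LHS [L M T^-1], RHS [L M T^-1] ✓ — mass (scalar) times velocity (vector)
(B) a⃗ = v⃗·t: LHS [L T^-2], RHS [L] ✗ — acceleration is velocity per time; should be v⃗/t
(C) v⃗ = d⃗/t: LHS [L T^-1], RHS [L T^-1] ✓ — displacement (vector) divided by time (scalar)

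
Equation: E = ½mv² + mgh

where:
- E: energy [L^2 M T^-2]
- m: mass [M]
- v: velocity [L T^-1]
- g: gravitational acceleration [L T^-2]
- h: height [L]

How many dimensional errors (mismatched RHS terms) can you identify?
0

LHS E: [L^2 M T^-2]
- ½mv²: [L^2 M T^-2] ✓
- mgh: [L^2 M T^-2] ✓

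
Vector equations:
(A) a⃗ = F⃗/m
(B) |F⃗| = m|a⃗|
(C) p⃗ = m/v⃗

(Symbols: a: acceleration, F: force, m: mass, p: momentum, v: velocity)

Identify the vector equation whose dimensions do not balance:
(C) p⃗ = m/v⃗

(A) a⃗ = F⃗/m: LHS [L T^-2], RHS [L T^-2] ✓ — force (vector) divided by mass (scalar)
(B) |F⃗| = m|a⃗|: LHS [L M T^-2], RHS [L M T^-2] ✓ — magnitudes of vectors are scalars
(C) p⃗ = m/v⃗: LHS [L M T^-1], RHS [L^-1 M T] ✗ — momentum is mass times velocity; should be mv⃗ (and division by a vector is undefined)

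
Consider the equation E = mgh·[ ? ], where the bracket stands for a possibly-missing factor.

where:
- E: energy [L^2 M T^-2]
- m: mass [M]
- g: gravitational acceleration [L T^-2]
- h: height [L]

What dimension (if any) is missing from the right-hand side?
Nothing is missing — the bracketed factor must be dimensionless.

E has dimensions [L^2 M T^-2] and mgh already has dimensions [L^2 M T^-2], so E = mgh is dimensionally complete.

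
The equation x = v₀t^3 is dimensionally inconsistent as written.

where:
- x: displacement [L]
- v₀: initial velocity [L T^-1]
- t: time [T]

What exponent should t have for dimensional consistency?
The exponent of t should be 1: x = v₀t

The LHS x has dimensions [L]; t has dimensions [T].
As written, the RHS v₀t^3 (exponent 3 on t) has dimensions [L T^2], which does not match.
With exponent 1, the RHS v₀t has dimensions [L], matching the LHS.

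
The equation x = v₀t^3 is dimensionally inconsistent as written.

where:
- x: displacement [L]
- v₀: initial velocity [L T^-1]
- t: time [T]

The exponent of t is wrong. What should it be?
The exponent of t should be 1: x = v₀t

The LHS x has dimensions [L]; t has dimensions [T].
As written, the RHS v₀t^3 (exponent 3 on t) has dimensions [L T^2], which does not match.
With exponent 1, the RHS v₀t has dimensions [L], matching the LHS.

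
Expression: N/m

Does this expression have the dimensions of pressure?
No

The expression N/m has dimensions [M T^-2], but pressure has dimensions [L^-1 M T^-2].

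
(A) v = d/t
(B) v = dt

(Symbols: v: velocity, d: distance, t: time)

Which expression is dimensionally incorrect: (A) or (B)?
(B)

(A) v = d/t: LHS [L T^-1], RHS [L T^-1] ✓
(B) v = dt: LHS [L T^-1], RHS [L T] ✗

Expression (B) v = dt is dimensionally incorrect.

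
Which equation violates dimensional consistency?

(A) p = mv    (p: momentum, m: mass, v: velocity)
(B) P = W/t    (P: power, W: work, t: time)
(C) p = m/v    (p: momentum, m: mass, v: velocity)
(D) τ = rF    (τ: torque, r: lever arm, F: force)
(C) p = m/v

The equation (C) p = m/v is dimensionally incorrect.

LHS (p): [L M T^-1]
RHS (m/v): [L^-1 M T] ✗

The dimensions do not match. The other three equations balance.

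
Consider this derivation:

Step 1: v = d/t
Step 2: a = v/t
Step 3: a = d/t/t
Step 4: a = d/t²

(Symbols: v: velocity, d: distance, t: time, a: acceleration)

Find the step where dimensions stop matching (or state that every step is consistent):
No step introduces an error — all steps are dimensionally consistent.

Step 1: v = d/t → LHS [L T^-1], RHS [L T^-1] ✓
Step 2: a = v/t → LHS [L T^-2], RHS [L T^-2] ✓
Step 3: a = d/t/t → LHS [L T^-2], RHS [L T^-2] ✓
Step 4: a = d/t² → LHS [L T^-2], RHS [L T^-2] ✓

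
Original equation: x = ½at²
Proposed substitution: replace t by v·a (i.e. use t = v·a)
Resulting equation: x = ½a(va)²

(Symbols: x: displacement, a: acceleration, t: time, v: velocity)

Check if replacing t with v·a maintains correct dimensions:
No

[t] = [T] and [v·a] = [L^2 T^-3]. These differ, so the substitution replaces a quantity by one of different dimensions and the result x = ½a(va)² has LHS [L] vs RHS [L^5 T^-8] — inconsistent.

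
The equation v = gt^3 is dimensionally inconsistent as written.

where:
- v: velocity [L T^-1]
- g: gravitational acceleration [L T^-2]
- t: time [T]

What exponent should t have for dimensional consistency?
The exponent of t should be 1: v = gt

The LHS v has dimensions [L T^-1]; t has dimensions [T].
As written, the RHS gt^3 (exponent 3 on t) has dimensions [L T], which does not match.
With exponent 1, the RHS gt has dimensions [L T^-1], matching the LHS.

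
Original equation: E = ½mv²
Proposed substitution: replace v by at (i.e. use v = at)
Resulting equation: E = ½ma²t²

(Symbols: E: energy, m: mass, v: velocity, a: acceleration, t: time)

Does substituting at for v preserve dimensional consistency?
Yes

[v] = [L T^-1] and [at] = [L T^-1]. These match, so the substitution replaces a quantity by one of the same dimensions and the result E = ½ma²t² has LHS [L^2 M T^-2] vs RHS [L^2 M T^-2] — still consistent.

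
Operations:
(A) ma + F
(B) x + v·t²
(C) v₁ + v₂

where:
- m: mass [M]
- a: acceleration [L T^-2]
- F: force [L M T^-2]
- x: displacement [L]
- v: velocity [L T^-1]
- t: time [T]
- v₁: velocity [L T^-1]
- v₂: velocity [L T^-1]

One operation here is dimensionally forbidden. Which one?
(B) x + v·t²

(A) ma + F: ma [L M T^-2] and F [L M T^-2] — same dimensions ✓
(B) x + v·t²: x [L] and v·t² [L T] — different dimensions cannot be added/subtracted ✗
(C) v₁ + v₂: v₁ [L T^-1] and v₂ [L T^-1] — same dimensions ✓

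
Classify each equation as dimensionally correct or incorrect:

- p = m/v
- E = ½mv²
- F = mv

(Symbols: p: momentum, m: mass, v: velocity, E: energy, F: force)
Dimensionally correct: E = ½mv²
Dimensionally incorrect: p = m/v, F = mv
Ordered (correct first, then incorrect): E = ½mv², p = m/v, F = mv

- p = m/v: LHS [L M T^-1], RHS [L^-1 M T] → incorrect ✗
- E = ½mv²: LHS [L^2 M T^-2], RHS [L^2 M T^-2] → correct ✓
- F = mv: LHS [L M T^-2], RHS [L M T^-1] → incorrect ✗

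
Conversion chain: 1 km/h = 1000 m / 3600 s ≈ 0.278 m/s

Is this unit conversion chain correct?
The chain is correct (no errors).

Correct: 1 km = 1000 m, 1 h = 3600 s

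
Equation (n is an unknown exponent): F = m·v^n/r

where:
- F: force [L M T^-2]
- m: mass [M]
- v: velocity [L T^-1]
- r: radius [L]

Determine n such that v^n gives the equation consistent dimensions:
n = 2

F has dimensions [L M T^-2]; v has dimensions [L T^-1].
The rest of the RHS has dimensions [L^-1 M], so v^n must supply [L^2 T^-2].
With n = 2: m·v^2/r has dimensions [L M T^-2], matching the LHS ✓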